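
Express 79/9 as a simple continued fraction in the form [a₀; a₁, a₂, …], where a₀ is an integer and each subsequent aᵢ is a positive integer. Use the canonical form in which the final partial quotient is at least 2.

79 ÷ 9 → quotient 8, remainder 7
9 ÷ 7 → quotient 1, remainder 2
7 ÷ 2 → quotient 3, remainder 1
2 ÷ 1 → quotient 2, remainder 0

[8; 1, 3, 2]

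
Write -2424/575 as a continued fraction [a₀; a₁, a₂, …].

[-5; 1, 3, 1, 1, 1, 3, 11]

⌊-2424/575⌋ = -5, remainder 451
⌊575/451⌋ = 1, remainder 124
⌊451/124⌋ = 3, remainder 79
⌊124/79⌋ = 1, remainder 45
⌊79/45⌋ = 1, remainder 34
⌊45/34⌋ = 1, remainder 11
⌊34/11⌋ = 3, remainder 1
⌊11/1⌋ = 11, remainder 0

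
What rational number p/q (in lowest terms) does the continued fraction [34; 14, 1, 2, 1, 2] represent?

5519/162

Build up convergents one term at a time:
a_0 = 34: 34/1
a_1 = 14: 477/14
a_2 = 1: 511/15
a_3 = 2: 1499/44
a_4 = 1: 2010/59
a_5 = 2: 5519/162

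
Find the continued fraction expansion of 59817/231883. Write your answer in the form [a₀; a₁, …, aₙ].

[0; 3, 1, 7, 10, 49, 7, 2]

Apply division with remainder until the remainder is 0:
59817 ÷ 231883 → quotient 0, remainder 59817
231883 ÷ 59817 → quotient 3, remainder 52432
59817 ÷ 52432 → quotient 1, remainder 7385
52432 ÷ 7385 → quotient 7, remainder 737
7385 ÷ 737 → quotient 10, remainder 15
737 ÷ 15 → quotient 49, remainder 2
15 ÷ 2 → quotient 7, remainder 1
2 ÷ 1 → quotient 2, remainder 0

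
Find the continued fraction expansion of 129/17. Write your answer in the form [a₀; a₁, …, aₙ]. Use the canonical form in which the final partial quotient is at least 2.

Repeatedly divide and take the remainder:
129 = 7·17 + 10, so a_0 = 7
17 = 1·10 + 7, so a_1 = 1
10 = 1·7 + 3, so a_2 = 1
7 = 2·3 + 1, so a_3 = 2
3 = 3·1 + 0, so a_4 = 3

[7; 1, 1, 2, 3]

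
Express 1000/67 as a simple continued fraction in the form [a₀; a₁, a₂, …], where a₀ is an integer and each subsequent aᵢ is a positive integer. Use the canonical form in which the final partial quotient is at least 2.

Run the Euclidean algorithm, recording each quotient:
⌊1000/67⌋ = 14, remainder 62
⌊67/62⌋ = 1, remainder 5
⌊62/5⌋ = 12, remainder 2
⌊5/2⌋ = 2, remainder 1
⌊2/1⌋ = 2, remainder 0

[14; 1, 12, 2, 2]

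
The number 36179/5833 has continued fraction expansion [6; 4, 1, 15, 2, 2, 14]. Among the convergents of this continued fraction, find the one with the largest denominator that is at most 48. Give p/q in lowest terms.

31/5

a_0 = 6: 6/1  (≤ bound)
a_1 = 4: 25/4  (≤ bound)
a_2 = 1: 31/5  (≤ bound)
a_3 = 15: 490/79  (> 48, stop)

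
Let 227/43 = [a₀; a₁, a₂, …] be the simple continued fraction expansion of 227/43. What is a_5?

2

⌊227/43⌋ = 5, remainder 12
⌊43/12⌋ = 3, remainder 7
⌊12/7⌋ = 1, remainder 5
⌊7/5⌋ = 1, remainder 2
⌊5/2⌋ = 2, remainder 1
⌊2/1⌋ = 2, remainder 0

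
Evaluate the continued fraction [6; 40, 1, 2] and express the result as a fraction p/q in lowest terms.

735/122

Start with 2.
1 + 1/(2/1) = 1 + 1/2 = 3/2
40 + 1/(3/2) = 40 + 2/3 = 122/3
6 + 1/(122/3) = 6 + 3/122 = 735/122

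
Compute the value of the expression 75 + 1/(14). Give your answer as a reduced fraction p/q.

Build up convergents one term at a time:
a_0 = 75: 75/1
a_1 = 14: 1051/14

1051/14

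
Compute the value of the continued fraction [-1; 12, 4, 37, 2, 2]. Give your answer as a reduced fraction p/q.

-8470/9223

Build up convergents one term at a time:
a_0 = -1: -1/1
a_1 = 12: -11/12
a_2 = 4: -45/49
a_3 = 37: -1676/1825
a_4 = 2: -3397/3699
a_5 = 2: -8470/9223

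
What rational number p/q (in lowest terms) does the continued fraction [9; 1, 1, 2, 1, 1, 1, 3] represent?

661/69

Start with 3.
1 + 1/(3/1) = 1 + 1/3 = 4/3
1 + 1/(4/3) = 1 + 3/4 = 7/4
1 + 1/(7/4) = 1 + 4/7 = 11/7
2 + 1/(11/7) = 2 + 7/11 = 29/11
1 + 1/(29/11) = 1 + 11/29 = 40/29
1 + 1/(40/29) = 1 + 29/40 = 69/40
9 + 1/(69/40) = 9 + 40/69 = 661/69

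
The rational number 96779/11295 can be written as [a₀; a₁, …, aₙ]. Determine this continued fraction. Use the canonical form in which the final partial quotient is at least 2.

[8; 1, 1, 3, 6, 4, 20, 3]

96779 ÷ 11295 → quotient 8, remainder 6419
11295 ÷ 6419 → quotient 1, remainder 4876
6419 ÷ 4876 → quotient 1, remainder 1543
4876 ÷ 1543 → quotient 3, remainder 247
1543 ÷ 247 → quotient 6, remainder 61
247 ÷ 61 → quotient 4, remainder 3
61 ÷ 3 → quotient 20, remainder 1
3 ÷ 1 → quotient 3, remainder 0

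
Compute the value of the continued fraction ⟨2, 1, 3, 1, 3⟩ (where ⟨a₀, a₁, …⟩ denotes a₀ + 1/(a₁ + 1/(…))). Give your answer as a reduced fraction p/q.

53/19

Work from the innermost term outward:
Start with 3.
1 + 1/(3/1) = 1 + 1/3 = 4/3
3 + 1/(4/3) = 3 + 3/4 = 15/4
1 + 1/(15/4) = 1 + 4/15 = 19/15
2 + 1/(19/15) = 2 + 15/19 = 53/19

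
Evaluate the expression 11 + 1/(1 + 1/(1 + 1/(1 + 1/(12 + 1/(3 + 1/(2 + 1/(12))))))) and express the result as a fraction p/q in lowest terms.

Starting at the tail and folding back:
Start with 12.
2 + 1/(12/1) = 2 + 1/12 = 25/12
3 + 1/(25/12) = 3 + 12/25 = 87/25
12 + 1/(87/25) = 12 + 25/87 = 1069/87
1 + 1/(1069/87) = 1 + 87/1069 = 1156/1069
1 + 1/(1156/1069) = 1 + 1069/1156 = 2225/1156
1 + 1/(2225/1156) = 1 + 1156/2225 = 3381/2225
11 + 1/(3381/2225) = 11 + 2225/3381 = 39416/3381

39416/3381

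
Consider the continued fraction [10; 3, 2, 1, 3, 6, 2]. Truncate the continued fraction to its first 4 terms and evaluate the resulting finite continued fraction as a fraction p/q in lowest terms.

a_0 = 10: 10/1
a_1 = 3: 31/3
a_2 = 2: 72/7
a_3 = 1: 103/10

103/10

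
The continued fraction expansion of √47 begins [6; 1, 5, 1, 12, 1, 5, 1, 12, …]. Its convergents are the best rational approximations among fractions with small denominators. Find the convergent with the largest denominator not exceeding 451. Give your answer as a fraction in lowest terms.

665/97

List convergents until the denominator exceeds the bound:
a_0 = 6: 6/1  (≤ bound)
a_1 = 1: 7/1  (≤ bound)
a_2 = 5: 41/6  (≤ bound)
a_3 = 1: 48/7  (≤ bound)
a_4 = 12: 617/90  (≤ bound)
a_5 = 1: 665/97  (≤ bound)
a_6 = 5: 3942/575  (> 451, stop)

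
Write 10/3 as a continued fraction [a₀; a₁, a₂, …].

[3; 3]

Repeatedly divide and take the remainder:
10 ÷ 3 → quotient 3, remainder 1
3 ÷ 1 → quotient 3, remainder 0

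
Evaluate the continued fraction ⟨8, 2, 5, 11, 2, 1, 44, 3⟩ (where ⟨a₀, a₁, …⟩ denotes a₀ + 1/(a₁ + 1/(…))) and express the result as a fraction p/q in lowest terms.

433848/51311

a_0 = 8: 8/1
a_1 = 2: 17/2
a_2 = 5: 93/11
a_3 = 11: 1040/123
a_4 = 2: 2173/257
a_5 = 1: 3213/380
a_6 = 44: 143545/16977
a_7 = 3: 433848/51311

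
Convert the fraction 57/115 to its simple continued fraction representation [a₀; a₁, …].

[0; 2, 57]

57 ÷ 115 → quotient 0, remainder 57
115 ÷ 57 → quotient 2, remainder 1
57 ÷ 1 → quotient 57, remainder 0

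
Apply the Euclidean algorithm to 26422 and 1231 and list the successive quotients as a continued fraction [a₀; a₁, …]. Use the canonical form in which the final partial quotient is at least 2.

[21; 2, 6, 2, 2, 2, 7]

Apply division with remainder until the remainder is 0:
26422 ÷ 1231 → quotient 21, remainder 571
1231 ÷ 571 → quotient 2, remainder 89
571 ÷ 89 → quotient 6, remainder 37
89 ÷ 37 → quotient 2, remainder 15
37 ÷ 15 → quotient 2, remainder 7
15 ÷ 7 → quotient 2, remainder 1
7 ÷ 1 → quotient 7, remainder 0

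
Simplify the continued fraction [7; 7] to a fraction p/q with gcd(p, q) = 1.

Build up convergents one term at a time:
a_0 = 7: 7/1
a_1 = 7: 50/7

50/7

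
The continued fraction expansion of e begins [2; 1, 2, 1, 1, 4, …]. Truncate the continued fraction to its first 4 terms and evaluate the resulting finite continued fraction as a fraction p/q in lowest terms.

Use the convergent recurrence hₖ = aₖ·hₖ₋₁ + hₖ₋₂ (and likewise for the denominators kₖ):
a_0 = 2: 2/1
a_1 = 1: 3/1
a_2 = 2: 8/3
a_3 = 1: 11/4

11/4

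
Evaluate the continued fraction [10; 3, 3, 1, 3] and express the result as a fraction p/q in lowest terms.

505/49

Work from the innermost term outward:
Start with 3.
1 + 1/(3/1) = 1 + 1/3 = 4/3
3 + 1/(4/3) = 3 + 3/4 = 15/4
3 + 1/(15/4) = 3 + 4/15 = 49/15
10 + 1/(49/15) = 10 + 15/49 = 505/49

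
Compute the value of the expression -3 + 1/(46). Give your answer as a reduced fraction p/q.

Starting at the tail and folding back:
Start with 46.
-3 + 1/(46/1) = -3 + 1/46 = -137/46

-137/46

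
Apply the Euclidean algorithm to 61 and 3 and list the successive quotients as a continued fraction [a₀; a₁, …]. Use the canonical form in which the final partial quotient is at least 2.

Repeatedly divide and take the remainder:
61 = 20·3 + 1, so a_0 = 20
3 = 3·1 + 0, so a_1 = 3

[20; 3]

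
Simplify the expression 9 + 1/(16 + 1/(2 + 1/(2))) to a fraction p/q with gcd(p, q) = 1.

a_0 = 9: 9/1
a_1 = 16: 145/16
a_2 = 2: 299/33
a_3 = 2: 743/82

743/82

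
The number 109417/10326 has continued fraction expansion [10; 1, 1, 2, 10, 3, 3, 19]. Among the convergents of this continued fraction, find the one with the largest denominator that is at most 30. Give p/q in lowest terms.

List convergents until the denominator exceeds the bound:
a_0 = 10: 10/1  (≤ bound)
a_1 = 1: 11/1  (≤ bound)
a_2 = 1: 21/2  (≤ bound)
a_3 = 2: 53/5  (≤ bound)
a_4 = 10: 551/52  (> 30, stop)

53/5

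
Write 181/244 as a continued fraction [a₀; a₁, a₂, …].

Repeatedly divide and take the remainder:
181 = 0·244 + 181, so a_0 = 0
244 = 1·181 + 63, so a_1 = 1
181 = 2·63 + 55, so a_2 = 2
63 = 1·55 + 8, so a_3 = 1
55 = 6·8 + 7, so a_4 = 6
8 = 1·7 + 1, so a_5 = 1
7 = 7·1 + 0, so a_6 = 7

[0; 1, 2, 1, 6, 1, 7]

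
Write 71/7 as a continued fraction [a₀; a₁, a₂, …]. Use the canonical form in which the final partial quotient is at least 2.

[10; 7]

Run the Euclidean algorithm, recording each quotient:
71 ÷ 7 → quotient 10, remainder 1
7 ÷ 1 → quotient 7, remainder 0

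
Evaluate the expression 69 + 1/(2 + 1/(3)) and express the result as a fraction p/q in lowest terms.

486/7

a_0 = 69: 69/1
a_1 = 2: 139/2
a_2 = 3: 486/7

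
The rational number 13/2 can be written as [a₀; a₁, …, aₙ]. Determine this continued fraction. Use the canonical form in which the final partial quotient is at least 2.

[6; 2]

Repeatedly divide and take the remainder:
13 = 6·2 + 1, so a_0 = 6
2 = 2·1 + 0, so a_1 = 2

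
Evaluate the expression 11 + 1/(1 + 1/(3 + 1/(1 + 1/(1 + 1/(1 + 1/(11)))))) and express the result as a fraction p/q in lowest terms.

a_0 = 11: 11/1
a_1 = 1: 12/1
a_2 = 3: 47/4
a_3 = 1: 59/5
a_4 = 1: 106/9
a_5 = 1: 165/14
a_6 = 11: 1921/163

1921/163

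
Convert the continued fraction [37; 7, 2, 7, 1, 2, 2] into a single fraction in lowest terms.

31898/859

a_0 = 37: 37/1
a_1 = 7: 260/7
a_2 = 2: 557/15
a_3 = 7: 4159/112
a_4 = 1: 4716/127
a_5 = 2: 13591/366
a_6 = 2: 31898/859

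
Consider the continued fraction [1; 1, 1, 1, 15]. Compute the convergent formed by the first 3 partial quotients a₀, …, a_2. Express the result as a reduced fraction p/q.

a_0 = 1: 1/1
a_1 = 1: 2/1
a_2 = 1: 3/2

3/2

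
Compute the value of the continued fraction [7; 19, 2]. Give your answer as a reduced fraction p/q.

275/39

Collapse the nested fraction from the inside out:
Start with 2.
19 + 1/(2/1) = 19 + 1/2 = 39/2
7 + 1/(39/2) = 7 + 2/39 = 275/39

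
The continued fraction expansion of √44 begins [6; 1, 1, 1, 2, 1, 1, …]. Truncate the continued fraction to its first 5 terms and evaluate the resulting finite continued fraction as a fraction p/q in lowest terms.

53/8

Use the convergent recurrence hₖ = aₖ·hₖ₋₁ + hₖ₋₂ (and likewise for the denominators kₖ):
a_0 = 6: 6/1
a_1 = 1: 7/1
a_2 = 1: 13/2
a_3 = 1: 20/3
a_4 = 2: 53/8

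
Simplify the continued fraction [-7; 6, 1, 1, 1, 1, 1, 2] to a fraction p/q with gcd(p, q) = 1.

-952/139

Use the convergent recurrence hₖ = aₖ·hₖ₋₁ + hₖ₋₂ (and likewise for the denominators kₖ):
a_0 = -7: -7/1
a_1 = 6: -41/6
a_2 = 1: -48/7
a_3 = 1: -89/13
a_4 = 1: -137/20
a_5 = 1: -226/33
a_6 = 1: -363/53
a_7 = 2: -952/139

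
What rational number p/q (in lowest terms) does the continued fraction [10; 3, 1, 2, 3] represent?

380/37

Start with 3.
2 + 1/(3/1) = 2 + 1/3 = 7/3
1 + 1/(7/3) = 1 + 3/7 = 10/7
3 + 1/(10/7) = 3 + 7/10 = 37/10
10 + 1/(37/10) = 10 + 10/37 = 380/37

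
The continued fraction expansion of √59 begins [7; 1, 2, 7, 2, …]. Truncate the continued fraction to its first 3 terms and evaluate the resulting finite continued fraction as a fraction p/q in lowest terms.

Start with 2.
1 + 1/(2/1) = 1 + 1/2 = 3/2
7 + 1/(3/2) = 7 + 2/3 = 23/3

23/3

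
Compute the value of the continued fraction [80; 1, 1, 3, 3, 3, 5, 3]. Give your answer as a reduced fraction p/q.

103527/1285

Start with 3.
5 + 1/(3/1) = 5 + 1/3 = 16/3
3 + 1/(16/3) = 3 + 3/16 = 51/16
3 + 1/(51/16) = 3 + 16/51 = 169/51
3 + 1/(169/51) = 3 + 51/169 = 558/169
1 + 1/(558/169) = 1 + 169/558 = 727/558
1 + 1/(727/558) = 1 + 558/727 = 1285/727
80 + 1/(1285/727) = 80 + 727/1285 = 103527/1285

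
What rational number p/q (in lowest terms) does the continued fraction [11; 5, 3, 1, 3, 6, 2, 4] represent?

a_0 = 11: 11/1
a_1 = 5: 56/5
a_2 = 3: 179/16
a_3 = 1: 235/21
a_4 = 3: 884/79
a_5 = 6: 5539/495
a_6 = 2: 11962/1069
a_7 = 4: 53387/4771

53387/4771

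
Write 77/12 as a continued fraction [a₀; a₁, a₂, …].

[6; 2, 2, 2]

77 = 6·12 + 5, so a_0 = 6
12 = 2·5 + 2, so a_1 = 2
5 = 2·2 + 1, so a_2 = 2
2 = 2·1 + 0, so a_3 = 2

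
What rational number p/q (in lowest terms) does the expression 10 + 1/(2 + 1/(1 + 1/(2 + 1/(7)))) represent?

Collapse the nested fraction from the inside out:
Start with 7.
2 + 1/(7/1) = 2 + 1/7 = 15/7
1 + 1/(15/7) = 1 + 7/15 = 22/15
2 + 1/(22/15) = 2 + 15/22 = 59/22
10 + 1/(59/22) = 10 + 22/59 = 612/59

612/59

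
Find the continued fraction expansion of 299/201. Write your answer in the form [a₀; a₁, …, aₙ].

[1; 2, 19, 1, 1, 2]

Run the Euclidean algorithm, recording each quotient:
⌊299/201⌋ = 1, remainder 98
⌊201/98⌋ = 2, remainder 5
⌊98/5⌋ = 19, remainder 3
⌊5/3⌋ = 1, remainder 2
⌊3/2⌋ = 1, remainder 1
⌊2/1⌋ = 2, remainder 0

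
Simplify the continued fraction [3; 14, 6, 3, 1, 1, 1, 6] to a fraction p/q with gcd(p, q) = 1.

Start with 6.
1 + 1/(6/1) = 1 + 1/6 = 7/6
1 + 1/(7/6) = 1 + 6/7 = 13/7
1 + 1/(13/7) = 1 + 7/13 = 20/13
3 + 1/(20/13) = 3 + 13/20 = 73/20
6 + 1/(73/20) = 6 + 20/73 = 458/73
14 + 1/(458/73) = 14 + 73/458 = 6485/458
3 + 1/(6485/458) = 3 + 458/6485 = 19913/6485

19913/6485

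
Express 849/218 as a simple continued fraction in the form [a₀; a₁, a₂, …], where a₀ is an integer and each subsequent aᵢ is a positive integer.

Repeatedly divide and take the remainder:
⌊849/218⌋ = 3, remainder 195
⌊218/195⌋ = 1, remainder 23
⌊195/23⌋ = 8, remainder 11
⌊23/11⌋ = 2, remainder 1
⌊11/1⌋ = 11, remainder 0

[3; 1, 8, 2, 11]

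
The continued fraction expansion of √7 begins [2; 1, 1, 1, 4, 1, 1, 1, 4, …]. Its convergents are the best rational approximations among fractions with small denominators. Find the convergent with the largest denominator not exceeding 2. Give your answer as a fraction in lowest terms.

a_0 = 2: 2/1  (≤ bound)
a_1 = 1: 3/1  (≤ bound)
a_2 = 1: 5/2  (≤ bound)
a_3 = 1: 8/3  (> 2, stop)

5/2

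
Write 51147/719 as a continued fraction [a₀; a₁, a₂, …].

[71; 7, 2, 1, 32]

⌊51147/719⌋ = 71, remainder 98
⌊719/98⌋ = 7, remainder 33
⌊98/33⌋ = 2, remainder 32
⌊33/32⌋ = 1, remainder 1
⌊32/1⌋ = 32, remainder 0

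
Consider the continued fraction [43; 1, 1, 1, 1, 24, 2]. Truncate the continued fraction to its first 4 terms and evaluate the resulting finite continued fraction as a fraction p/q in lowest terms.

131/3

Start with 1.
1 + 1/(1/1) = 1 + 1/1 = 2/1
1 + 1/(2/1) = 1 + 1/2 = 3/2
43 + 1/(3/2) = 43 + 2/3 = 131/3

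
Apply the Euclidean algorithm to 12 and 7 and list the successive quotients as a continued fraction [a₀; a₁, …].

[1; 1, 2, 2]

Apply division with remainder until the remainder is 0:
12 ÷ 7 → quotient 1, remainder 5
7 ÷ 5 → quotient 1, remainder 2
5 ÷ 2 → quotient 2, remainder 1
2 ÷ 1 → quotient 2, remainder 0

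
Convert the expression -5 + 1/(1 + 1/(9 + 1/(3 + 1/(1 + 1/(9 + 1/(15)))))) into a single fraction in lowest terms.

-24753/6041

Compute successive convergents:
a_0 = -5: -5/1
a_1 = 1: -4/1
a_2 = 9: -41/10
a_3 = 3: -127/31
a_4 = 1: -168/41
a_5 = 9: -1639/400
a_6 = 15: -24753/6041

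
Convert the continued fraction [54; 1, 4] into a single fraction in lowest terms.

Collapse the nested fraction from the inside out:
Start with 4.
1 + 1/(4/1) = 1 + 1/4 = 5/4
54 + 1/(5/4) = 54 + 4/5 = 274/5

274/5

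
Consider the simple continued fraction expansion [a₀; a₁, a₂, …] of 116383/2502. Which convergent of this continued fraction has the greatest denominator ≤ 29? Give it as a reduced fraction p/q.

93/2

a_0 = 46: 46/1  (≤ bound)
a_1 = 1: 47/1  (≤ bound)
a_2 = 1: 93/2  (≤ bound)
a_3 = 15: 1442/31  (> 29, stop)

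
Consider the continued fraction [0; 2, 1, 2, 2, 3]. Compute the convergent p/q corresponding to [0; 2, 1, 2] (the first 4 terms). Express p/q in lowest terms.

3/8

a_0 = 0: 0/1
a_1 = 2: 1/2
a_2 = 1: 1/3
a_3 = 2: 3/8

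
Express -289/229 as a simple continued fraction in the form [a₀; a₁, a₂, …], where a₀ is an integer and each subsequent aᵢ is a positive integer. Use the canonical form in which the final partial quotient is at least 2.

-289 = -2·229 + 169, so a_0 = -2
229 = 1·169 + 60, so a_1 = 1
169 = 2·60 + 49, so a_2 = 2
60 = 1·49 + 11, so a_3 = 1
49 = 4·11 + 5, so a_4 = 4
11 = 2·5 + 1, so a_5 = 2
5 = 5·1 + 0, so a_6 = 5

[-2; 1, 2, 1, 4, 2, 5]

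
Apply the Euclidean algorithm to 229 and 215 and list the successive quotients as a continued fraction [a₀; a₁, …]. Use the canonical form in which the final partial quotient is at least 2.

[1; 15, 2, 1, 4]

⌊229/215⌋ = 1, remainder 14
⌊215/14⌋ = 15, remainder 5
⌊14/5⌋ = 2, remainder 4
⌊5/4⌋ = 1, remainder 1
⌊4/1⌋ = 4, remainder 0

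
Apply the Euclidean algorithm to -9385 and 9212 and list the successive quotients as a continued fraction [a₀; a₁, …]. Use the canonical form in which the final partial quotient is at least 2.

⌊-9385/9212⌋ = -2, remainder 9039
⌊9212/9039⌋ = 1, remainder 173
⌊9039/173⌋ = 52, remainder 43
⌊173/43⌋ = 4, remainder 1
⌊43/1⌋ = 43, remainder 0

[-2; 1, 52, 4, 43]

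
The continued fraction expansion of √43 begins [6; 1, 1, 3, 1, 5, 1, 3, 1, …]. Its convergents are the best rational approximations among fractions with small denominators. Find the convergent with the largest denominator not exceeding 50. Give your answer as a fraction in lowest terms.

59/9

a_0 = 6: 6/1  (≤ bound)
a_1 = 1: 7/1  (≤ bound)
a_2 = 1: 13/2  (≤ bound)
a_3 = 3: 46/7  (≤ bound)
a_4 = 1: 59/9  (≤ bound)
a_5 = 5: 341/52  (> 50, stop)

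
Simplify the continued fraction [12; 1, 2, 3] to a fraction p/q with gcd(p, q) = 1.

Collapse the nested fraction from the inside out:
Start with 3.
2 + 1/(3/1) = 2 + 1/3 = 7/3
1 + 1/(7/3) = 1 + 3/7 = 10/7
12 + 1/(10/7) = 12 + 7/10 = 127/10

127/10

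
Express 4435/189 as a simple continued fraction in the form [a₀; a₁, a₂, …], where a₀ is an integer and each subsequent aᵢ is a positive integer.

4435 = 23·189 + 88, so a_0 = 23
189 = 2·88 + 13, so a_1 = 2
88 = 6·13 + 10, so a_2 = 6
13 = 1·10 + 3, so a_3 = 1
10 = 3·3 + 1, so a_4 = 3
3 = 3·1 + 0, so a_5 = 3

[23; 2, 6, 1, 3, 3]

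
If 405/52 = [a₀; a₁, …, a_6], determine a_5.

1

405 = 7·52 + 41, so a_0 = 7
52 = 1·41 + 11, so a_1 = 1
41 = 3·11 + 8, so a_2 = 3
11 = 1·8 + 3, so a_3 = 1
8 = 2·3 + 2, so a_4 = 2
3 = 1·2 + 1, so a_5 = 1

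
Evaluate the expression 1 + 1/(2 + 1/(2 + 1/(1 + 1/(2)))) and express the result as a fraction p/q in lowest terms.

Start with 2.
1 + 1/(2/1) = 1 + 1/2 = 3/2
2 + 1/(3/2) = 2 + 2/3 = 8/3
2 + 1/(8/3) = 2 + 3/8 = 19/8
1 + 1/(19/8) = 1 + 8/19 = 27/19

27/19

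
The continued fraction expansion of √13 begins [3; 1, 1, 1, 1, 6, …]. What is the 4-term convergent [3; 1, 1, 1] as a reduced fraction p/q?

11/3

a_0 = 3: 3/1
a_1 = 1: 4/1
a_2 = 1: 7/2
a_3 = 1: 11/3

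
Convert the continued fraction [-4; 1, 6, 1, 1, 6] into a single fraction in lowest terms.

-307/98

Build up convergents one term at a time:
a_0 = -4: -4/1
a_1 = 1: -3/1
a_2 = 6: -22/7
a_3 = 1: -25/8
a_4 = 1: -47/15
a_5 = 6: -307/98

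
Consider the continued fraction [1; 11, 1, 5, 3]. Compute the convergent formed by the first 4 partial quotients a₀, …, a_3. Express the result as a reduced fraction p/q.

77/71

Work from the innermost term outward:
Start with 5.
1 + 1/(5/1) = 1 + 1/5 = 6/5
11 + 1/(6/5) = 11 + 5/6 = 71/6
1 + 1/(71/6) = 1 + 6/71 = 77/71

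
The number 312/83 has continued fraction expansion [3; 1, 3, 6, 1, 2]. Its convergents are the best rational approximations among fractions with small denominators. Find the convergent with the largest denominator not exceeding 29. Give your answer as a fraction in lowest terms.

a_0 = 3: 3/1  (≤ bound)
a_1 = 1: 4/1  (≤ bound)
a_2 = 3: 15/4  (≤ bound)
a_3 = 6: 94/25  (≤ bound)
a_4 = 1: 109/29  (≤ bound)
a_5 = 2: 312/83  (> 29, stop)

109/29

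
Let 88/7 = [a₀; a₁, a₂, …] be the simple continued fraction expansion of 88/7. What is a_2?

1

Run the Euclidean algorithm, recording each quotient:
88 ÷ 7 → quotient 12, remainder 4
7 ÷ 4 → quotient 1, remainder 3
4 ÷ 3 → quotient 1, remainder 1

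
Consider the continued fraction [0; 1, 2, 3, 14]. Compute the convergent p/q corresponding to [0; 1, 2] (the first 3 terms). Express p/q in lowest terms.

Start with 2.
1 + 1/(2/1) = 1 + 1/2 = 3/2
0 + 1/(3/2) = 0 + 2/3 = 2/3

2/3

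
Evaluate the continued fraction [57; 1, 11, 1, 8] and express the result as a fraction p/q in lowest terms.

Start with 8.
1 + 1/(8/1) = 1 + 1/8 = 9/8
11 + 1/(9/8) = 11 + 8/9 = 107/9
1 + 1/(107/9) = 1 + 9/107 = 116/107
57 + 1/(116/107) = 57 + 107/116 = 6719/116

6719/116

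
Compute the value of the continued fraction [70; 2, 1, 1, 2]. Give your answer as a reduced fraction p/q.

Build up convergents one term at a time:
a_0 = 70: 70/1
a_1 = 2: 141/2
a_2 = 1: 211/3
a_3 = 1: 352/5
a_4 = 2: 915/13

915/13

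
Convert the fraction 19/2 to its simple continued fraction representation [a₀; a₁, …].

[9; 2]

⌊19/2⌋ = 9, remainder 1
⌊2/1⌋ = 2, remainder 0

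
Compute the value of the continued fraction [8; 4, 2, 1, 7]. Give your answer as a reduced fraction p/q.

823/100

a_0 = 8: 8/1
a_1 = 4: 33/4
a_2 = 2: 74/9
a_3 = 1: 107/13
a_4 = 7: 823/100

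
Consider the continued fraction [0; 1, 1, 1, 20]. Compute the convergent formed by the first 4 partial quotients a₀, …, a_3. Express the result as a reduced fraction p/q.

2/3

Starting at the tail and folding back:
Start with 1.
1 + 1/(1/1) = 1 + 1/1 = 2/1
1 + 1/(2/1) = 1 + 1/2 = 3/2
0 + 1/(3/2) = 0 + 2/3 = 2/3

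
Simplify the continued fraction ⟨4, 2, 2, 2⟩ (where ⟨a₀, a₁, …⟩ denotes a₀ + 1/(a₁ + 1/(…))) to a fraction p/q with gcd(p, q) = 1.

53/12

Start with 2.
2 + 1/(2/1) = 2 + 1/2 = 5/2
2 + 1/(5/2) = 2 + 2/5 = 12/5
4 + 1/(12/5) = 4 + 5/12 = 53/12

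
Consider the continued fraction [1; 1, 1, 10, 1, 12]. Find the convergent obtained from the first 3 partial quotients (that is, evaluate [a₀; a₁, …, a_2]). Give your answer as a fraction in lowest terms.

3/2

Work from the innermost term outward:
Start with 1.
1 + 1/(1/1) = 1 + 1/1 = 2/1
1 + 1/(2/1) = 1 + 1/2 = 3/2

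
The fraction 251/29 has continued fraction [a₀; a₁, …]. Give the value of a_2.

1

251 ÷ 29 → quotient 8, remainder 19
29 ÷ 19 → quotient 1, remainder 10
19 ÷ 10 → quotient 1, remainder 9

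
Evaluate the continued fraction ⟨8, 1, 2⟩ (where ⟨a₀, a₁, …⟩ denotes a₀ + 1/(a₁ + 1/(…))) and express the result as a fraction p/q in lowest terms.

Starting at the tail and folding back:
Start with 2.
1 + 1/(2/1) = 1 + 1/2 = 3/2
8 + 1/(3/2) = 8 + 2/3 = 26/3

26/3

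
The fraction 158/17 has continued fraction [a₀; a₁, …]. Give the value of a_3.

2

⌊158/17⌋ = 9, remainder 5
⌊17/5⌋ = 3, remainder 2
⌊5/2⌋ = 2, remainder 1
⌊2/1⌋ = 2, remainder 0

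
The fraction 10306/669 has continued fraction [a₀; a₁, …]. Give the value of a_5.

10306 = 15·669 + 271, so a_0 = 15
669 = 2·271 + 127, so a_1 = 2
271 = 2·127 + 17, so a_2 = 2
127 = 7·17 + 8, so a_3 = 7
17 = 2·8 + 1, so a_4 = 2
8 = 8·1 + 0, so a_5 = 8

8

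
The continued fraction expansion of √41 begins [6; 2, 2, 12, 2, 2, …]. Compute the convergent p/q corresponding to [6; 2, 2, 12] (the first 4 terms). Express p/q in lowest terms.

Start with 12.
2 + 1/(12/1) = 2 + 1/12 = 25/12
2 + 1/(25/12) = 2 + 12/25 = 62/25
6 + 1/(62/25) = 6 + 25/62 = 397/62

397/62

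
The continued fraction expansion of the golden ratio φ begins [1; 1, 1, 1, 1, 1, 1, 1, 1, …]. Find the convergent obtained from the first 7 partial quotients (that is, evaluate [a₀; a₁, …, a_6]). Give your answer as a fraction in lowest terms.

Start with 1.
1 + 1/(1/1) = 1 + 1/1 = 2/1
1 + 1/(2/1) = 1 + 1/2 = 3/2
1 + 1/(3/2) = 1 + 2/3 = 5/3
1 + 1/(5/3) = 1 + 3/5 = 8/5
1 + 1/(8/5) = 1 + 5/8 = 13/8
1 + 1/(13/8) = 1 + 8/13 = 21/13

21/13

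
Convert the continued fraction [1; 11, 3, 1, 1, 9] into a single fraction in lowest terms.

823/756

a_0 = 1: 1/1
a_1 = 11: 12/11
a_2 = 3: 37/34
a_3 = 1: 49/45
a_4 = 1: 86/79
a_5 = 9: 823/756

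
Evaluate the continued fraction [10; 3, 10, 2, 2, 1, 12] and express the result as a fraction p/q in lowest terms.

29658/2873

a_0 = 10: 10/1
a_1 = 3: 31/3
a_2 = 10: 320/31
a_3 = 2: 671/65
a_4 = 2: 1662/161
a_5 = 1: 2333/226
a_6 = 12: 29658/2873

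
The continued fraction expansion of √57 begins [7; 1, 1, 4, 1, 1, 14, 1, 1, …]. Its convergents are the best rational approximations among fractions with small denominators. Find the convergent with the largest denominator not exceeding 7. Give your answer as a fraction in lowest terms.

List convergents until the denominator exceeds the bound:
a_0 = 7: 7/1  (≤ bound)
a_1 = 1: 8/1  (≤ bound)
a_2 = 1: 15/2  (≤ bound)
a_3 = 4: 68/9  (> 7, stop)

15/2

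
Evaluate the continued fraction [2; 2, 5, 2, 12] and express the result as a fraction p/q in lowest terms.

Start with 12.
2 + 1/(12/1) = 2 + 1/12 = 25/12
5 + 1/(25/12) = 5 + 12/25 = 137/25
2 + 1/(137/25) = 2 + 25/137 = 299/137
2 + 1/(299/137) = 2 + 137/299 = 735/299

735/299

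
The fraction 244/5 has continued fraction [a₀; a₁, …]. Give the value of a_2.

4

Apply division with remainder until the remainder is 0:
244 ÷ 5 → quotient 48, remainder 4
5 ÷ 4 → quotient 1, remainder 1
4 ÷ 1 → quotient 4, remainder 0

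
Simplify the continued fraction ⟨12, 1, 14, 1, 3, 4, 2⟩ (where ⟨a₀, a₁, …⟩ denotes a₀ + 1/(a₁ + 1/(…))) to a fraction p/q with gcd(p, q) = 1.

7749/599

Start with 2.
4 + 1/(2/1) = 4 + 1/2 = 9/2
3 + 1/(9/2) = 3 + 2/9 = 29/9
1 + 1/(29/9) = 1 + 9/29 = 38/29
14 + 1/(38/29) = 14 + 29/38 = 561/38
1 + 1/(561/38) = 1 + 38/561 = 599/561
12 + 1/(599/561) = 12 + 561/599 = 7749/599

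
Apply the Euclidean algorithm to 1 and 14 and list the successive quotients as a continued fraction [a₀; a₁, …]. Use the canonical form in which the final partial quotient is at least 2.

[0; 14]

1 ÷ 14 → quotient 0, remainder 1
14 ÷ 1 → quotient 14, remainder 0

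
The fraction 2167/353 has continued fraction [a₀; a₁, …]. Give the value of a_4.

⌊2167/353⌋ = 6, remainder 49
⌊353/49⌋ = 7, remainder 10
⌊49/10⌋ = 4, remainder 9
⌊10/9⌋ = 1, remainder 1
⌊9/1⌋ = 9, remainder 0

9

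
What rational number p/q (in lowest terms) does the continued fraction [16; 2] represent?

a_0 = 16: 16/1
a_1 = 2: 33/2

33/2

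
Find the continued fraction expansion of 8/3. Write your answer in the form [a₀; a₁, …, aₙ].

[2; 1, 2]

Apply division with remainder until the remainder is 0:
8 ÷ 3 → quotient 2, remainder 2
3 ÷ 2 → quotient 1, remainder 1
2 ÷ 1 → quotient 2, remainder 0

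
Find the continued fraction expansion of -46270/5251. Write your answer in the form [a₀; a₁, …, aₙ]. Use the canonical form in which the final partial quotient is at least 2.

Repeatedly divide and take the remainder:
-46270 = -9·5251 + 989, so a_0 = -9
5251 = 5·989 + 306, so a_1 = 5
989 = 3·306 + 71, so a_2 = 3
306 = 4·71 + 22, so a_3 = 4
71 = 3·22 + 5, so a_4 = 3
22 = 4·5 + 2, so a_5 = 4
5 = 2·2 + 1, so a_6 = 2
2 = 2·1 + 0, so a_7 = 2

[-9; 5, 3, 4, 3, 4, 2, 2]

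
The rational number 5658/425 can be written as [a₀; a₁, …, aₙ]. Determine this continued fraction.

[13; 3, 5, 8, 1, 2]

Run the Euclidean algorithm, recording each quotient:
⌊5658/425⌋ = 13, remainder 133
⌊425/133⌋ = 3, remainder 26
⌊133/26⌋ = 5, remainder 3
⌊26/3⌋ = 8, remainder 2
⌊3/2⌋ = 1, remainder 1
⌊2/1⌋ = 2, remainder 0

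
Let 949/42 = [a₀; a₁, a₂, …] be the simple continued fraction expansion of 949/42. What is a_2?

⌊949/42⌋ = 22, remainder 25
⌊42/25⌋ = 1, remainder 17
⌊25/17⌋ = 1, remainder 8

1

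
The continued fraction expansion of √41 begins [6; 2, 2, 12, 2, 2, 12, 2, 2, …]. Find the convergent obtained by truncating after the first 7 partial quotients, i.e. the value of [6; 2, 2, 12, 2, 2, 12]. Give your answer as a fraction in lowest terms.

25414/3969

Work from the innermost term outward:
Start with 12.
2 + 1/(12/1) = 2 + 1/12 = 25/12
2 + 1/(25/12) = 2 + 12/25 = 62/25
12 + 1/(62/25) = 12 + 25/62 = 769/62
2 + 1/(769/62) = 2 + 62/769 = 1600/769
2 + 1/(1600/769) = 2 + 769/1600 = 3969/1600
6 + 1/(3969/1600) = 6 + 1600/3969 = 25414/3969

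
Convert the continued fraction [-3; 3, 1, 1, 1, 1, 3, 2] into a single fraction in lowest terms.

-403/148

Start with 2.
3 + 1/(2/1) = 3 + 1/2 = 7/2
1 + 1/(7/2) = 1 + 2/7 = 9/7
1 + 1/(9/7) = 1 + 7/9 = 16/9
1 + 1/(16/9) = 1 + 9/16 = 25/16
1 + 1/(25/16) = 1 + 16/25 = 41/25
3 + 1/(41/25) = 3 + 25/41 = 148/41
-3 + 1/(148/41) = -3 + 41/148 = -403/148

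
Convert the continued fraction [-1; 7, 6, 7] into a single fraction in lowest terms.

a_0 = -1: -1/1
a_1 = 7: -6/7
a_2 = 6: -37/43
a_3 = 7: -265/308

-265/308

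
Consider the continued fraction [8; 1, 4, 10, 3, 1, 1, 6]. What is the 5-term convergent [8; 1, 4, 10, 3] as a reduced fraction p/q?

1391/158

Start with 3.
10 + 1/(3/1) = 10 + 1/3 = 31/3
4 + 1/(31/3) = 4 + 3/31 = 127/31
1 + 1/(127/31) = 1 + 31/127 = 158/127
8 + 1/(158/127) = 8 + 127/158 = 1391/158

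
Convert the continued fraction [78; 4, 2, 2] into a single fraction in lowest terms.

1721/22

Use the convergent recurrence hₖ = aₖ·hₖ₋₁ + hₖ₋₂ (and likewise for the denominators kₖ):
a_0 = 78: 78/1
a_1 = 4: 313/4
a_2 = 2: 704/9
a_3 = 2: 1721/22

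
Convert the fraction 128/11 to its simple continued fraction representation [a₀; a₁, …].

[11; 1, 1, 1, 3]

128 = 11·11 + 7, so a_0 = 11
11 = 1·7 + 4, so a_1 = 1
7 = 1·4 + 3, so a_2 = 1
4 = 1·3 + 1, so a_3 = 1
3 = 3·1 + 0, so a_4 = 3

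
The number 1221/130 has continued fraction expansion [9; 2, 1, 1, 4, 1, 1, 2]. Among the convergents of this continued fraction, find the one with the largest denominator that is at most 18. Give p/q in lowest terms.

47/5

a_0 = 9: 9/1  (≤ bound)
a_1 = 2: 19/2  (≤ bound)
a_2 = 1: 28/3  (≤ bound)
a_3 = 1: 47/5  (≤ bound)
a_4 = 4: 216/23  (> 18, stop)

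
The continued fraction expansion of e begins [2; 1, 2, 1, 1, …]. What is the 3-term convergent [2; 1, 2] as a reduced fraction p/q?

Start with 2.
1 + 1/(2/1) = 1 + 1/2 = 3/2
2 + 1/(3/2) = 2 + 2/3 = 8/3

8/3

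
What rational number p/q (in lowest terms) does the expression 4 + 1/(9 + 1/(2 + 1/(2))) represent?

Start with 2.
2 + 1/(2/1) = 2 + 1/2 = 5/2
9 + 1/(5/2) = 9 + 2/5 = 47/5
4 + 1/(47/5) = 4 + 5/47 = 193/47

193/47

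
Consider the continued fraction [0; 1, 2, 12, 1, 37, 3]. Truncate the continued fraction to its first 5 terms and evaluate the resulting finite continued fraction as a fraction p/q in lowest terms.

Start with 1.
12 + 1/(1/1) = 12 + 1/1 = 13/1
2 + 1/(13/1) = 2 + 1/13 = 27/13
1 + 1/(27/13) = 1 + 13/27 = 40/27
0 + 1/(40/27) = 0 + 27/40 = 27/40

27/40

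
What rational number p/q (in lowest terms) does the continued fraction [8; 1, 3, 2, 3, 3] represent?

895/102

a_0 = 8: 8/1
a_1 = 1: 9/1
a_2 = 3: 35/4
a_3 = 2: 79/9
a_4 = 3: 272/31
a_5 = 3: 895/102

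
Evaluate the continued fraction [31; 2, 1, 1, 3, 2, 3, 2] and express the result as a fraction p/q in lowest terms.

Start with 2.
3 + 1/(2/1) = 3 + 1/2 = 7/2
2 + 1/(7/2) = 2 + 2/7 = 16/7
3 + 1/(16/7) = 3 + 7/16 = 55/16
1 + 1/(55/16) = 1 + 16/55 = 71/55
1 + 1/(71/55) = 1 + 55/71 = 126/71
2 + 1/(126/71) = 2 + 71/126 = 323/126
31 + 1/(323/126) = 31 + 126/323 = 10139/323

10139/323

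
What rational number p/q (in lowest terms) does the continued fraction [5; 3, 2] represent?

Use the convergent recurrence hₖ = aₖ·hₖ₋₁ + hₖ₋₂ (and likewise for the denominators kₖ):
a_0 = 5: 5/1
a_1 = 3: 16/3
a_2 = 2: 37/7

37/7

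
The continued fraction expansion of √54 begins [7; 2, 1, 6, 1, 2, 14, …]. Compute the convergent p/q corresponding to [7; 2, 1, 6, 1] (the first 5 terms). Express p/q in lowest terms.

169/23

Start with 1.
6 + 1/(1/1) = 6 + 1/1 = 7/1
1 + 1/(7/1) = 1 + 1/7 = 8/7
2 + 1/(8/7) = 2 + 7/8 = 23/8
7 + 1/(23/8) = 7 + 8/23 = 169/23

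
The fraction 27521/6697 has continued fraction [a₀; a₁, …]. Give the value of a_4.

33

⌊27521/6697⌋ = 4, remainder 733
⌊6697/733⌋ = 9, remainder 100
⌊733/100⌋ = 7, remainder 33
⌊100/33⌋ = 3, remainder 1
⌊33/1⌋ = 33, remainder 0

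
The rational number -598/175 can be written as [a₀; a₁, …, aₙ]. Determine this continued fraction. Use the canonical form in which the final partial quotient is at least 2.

⌊-598/175⌋ = -4, remainder 102
⌊175/102⌋ = 1, remainder 73
⌊102/73⌋ = 1, remainder 29
⌊73/29⌋ = 2, remainder 15
⌊29/15⌋ = 1, remainder 14
⌊15/14⌋ = 1, remainder 1
⌊14/1⌋ = 14, remainder 0

[-4; 1, 1, 2, 1, 1, 14]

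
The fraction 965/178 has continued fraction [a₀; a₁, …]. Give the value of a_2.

2

Repeatedly divide and take the remainder:
965 = 5·178 + 75, so a_0 = 5
178 = 2·75 + 28, so a_1 = 2
75 = 2·28 + 19, so a_2 = 2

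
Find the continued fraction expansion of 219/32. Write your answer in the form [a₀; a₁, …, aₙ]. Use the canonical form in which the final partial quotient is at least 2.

[6; 1, 5, 2, 2]

Apply division with remainder until the remainder is 0:
219 = 6·32 + 27, so a_0 = 6
32 = 1·27 + 5, so a_1 = 1
27 = 5·5 + 2, so a_2 = 5
5 = 2·2 + 1, so a_3 = 2
2 = 2·1 + 0, so a_4 = 2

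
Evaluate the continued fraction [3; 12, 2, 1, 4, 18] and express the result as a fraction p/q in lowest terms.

Start with 18.
4 + 1/(18/1) = 4 + 1/18 = 73/18
1 + 1/(73/18) = 1 + 18/73 = 91/73
2 + 1/(91/73) = 2 + 73/91 = 255/91
12 + 1/(255/91) = 12 + 91/255 = 3151/255
3 + 1/(3151/255) = 3 + 255/3151 = 9708/3151

9708/3151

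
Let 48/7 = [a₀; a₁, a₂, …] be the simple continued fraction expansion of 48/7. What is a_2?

6

Apply division with remainder until the remainder is 0:
⌊48/7⌋ = 6, remainder 6
⌊7/6⌋ = 1, remainder 1
⌊6/1⌋ = 6, remainder 0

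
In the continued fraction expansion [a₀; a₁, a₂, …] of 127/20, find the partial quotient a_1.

127 ÷ 20 → quotient 6, remainder 7
20 ÷ 7 → quotient 2, remainder 6

2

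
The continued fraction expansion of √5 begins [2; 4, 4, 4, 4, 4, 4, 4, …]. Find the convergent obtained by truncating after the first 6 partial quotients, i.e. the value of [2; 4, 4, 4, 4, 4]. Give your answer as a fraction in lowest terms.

a_0 = 2: 2/1
a_1 = 4: 9/4
a_2 = 4: 38/17
a_3 = 4: 161/72
a_4 = 4: 682/305
a_5 = 4: 2889/1292

2889/1292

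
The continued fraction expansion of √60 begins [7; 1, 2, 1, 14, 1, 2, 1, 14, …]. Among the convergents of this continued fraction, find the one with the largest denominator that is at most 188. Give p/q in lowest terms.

1433/185

List convergents until the denominator exceeds the bound:
a_0 = 7: 7/1  (≤ bound)
a_1 = 1: 8/1  (≤ bound)
a_2 = 2: 23/3  (≤ bound)
a_3 = 1: 31/4  (≤ bound)
a_4 = 14: 457/59  (≤ bound)
a_5 = 1: 488/63  (≤ bound)
a_6 = 2: 1433/185  (≤ bound)
a_7 = 1: 1921/248  (> 188, stop)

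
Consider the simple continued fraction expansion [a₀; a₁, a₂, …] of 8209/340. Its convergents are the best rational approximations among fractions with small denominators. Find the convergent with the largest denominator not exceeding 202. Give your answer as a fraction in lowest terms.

List convergents until the denominator exceeds the bound:
a_0 = 24: 24/1  (≤ bound)
a_1 = 6: 145/6  (≤ bound)
a_2 = 1: 169/7  (≤ bound)
a_3 = 15: 2680/111  (≤ bound)
a_4 = 3: 8209/340  (> 202, stop)

2680/111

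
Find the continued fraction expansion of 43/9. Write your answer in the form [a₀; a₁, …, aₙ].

[4; 1, 3, 2]

⌊43/9⌋ = 4, remainder 7
⌊9/7⌋ = 1, remainder 2
⌊7/2⌋ = 3, remainder 1
⌊2/1⌋ = 2, remainder 0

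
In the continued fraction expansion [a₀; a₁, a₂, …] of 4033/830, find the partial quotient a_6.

1

Repeatedly divide and take the remainder:
⌊4033/830⌋ = 4, remainder 713
⌊830/713⌋ = 1, remainder 117
⌊713/117⌋ = 6, remainder 11
⌊117/11⌋ = 10, remainder 7
⌊11/7⌋ = 1, remainder 4
⌊7/4⌋ = 1, remainder 3
⌊4/3⌋ = 1, remainder 1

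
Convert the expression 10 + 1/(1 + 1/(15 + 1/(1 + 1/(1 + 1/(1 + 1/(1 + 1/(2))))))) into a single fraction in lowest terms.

2363/216

Starting at the tail and folding back:
Start with 2.
1 + 1/(2/1) = 1 + 1/2 = 3/2
1 + 1/(3/2) = 1 + 2/3 = 5/3
1 + 1/(5/3) = 1 + 3/5 = 8/5
1 + 1/(8/5) = 1 + 5/8 = 13/8
15 + 1/(13/8) = 15 + 8/13 = 203/13
1 + 1/(203/13) = 1 + 13/203 = 216/203
10 + 1/(216/203) = 10 + 203/216 = 2363/216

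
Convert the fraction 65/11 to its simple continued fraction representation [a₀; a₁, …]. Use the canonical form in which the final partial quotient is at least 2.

65 = 5·11 + 10, so a_0 = 5
11 = 1·10 + 1, so a_1 = 1
10 = 10·1 + 0, so a_2 = 10

[5; 1, 10]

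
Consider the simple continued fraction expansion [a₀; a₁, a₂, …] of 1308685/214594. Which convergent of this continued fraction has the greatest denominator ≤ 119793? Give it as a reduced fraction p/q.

a_0 = 6: 6/1  (≤ bound)
a_1 = 10: 61/10  (≤ bound)
a_2 = 6: 372/61  (≤ bound)
a_3 = 4: 1549/254  (≤ bound)
a_4 = 7: 11215/1839  (≤ bound)
a_5 = 23: 259494/42551  (≤ bound)
a_6 = 5: 1308685/214594  (> 119793, stop)

259494/42551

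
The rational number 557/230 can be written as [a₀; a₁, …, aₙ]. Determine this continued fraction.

⌊557/230⌋ = 2, remainder 97
⌊230/97⌋ = 2, remainder 36
⌊97/36⌋ = 2, remainder 25
⌊36/25⌋ = 1, remainder 11
⌊25/11⌋ = 2, remainder 3
⌊11/3⌋ = 3, remainder 2
⌊3/2⌋ = 1, remainder 1
⌊2/1⌋ = 2, remainder 0

[2; 2, 2, 1, 2, 3, 1, 2]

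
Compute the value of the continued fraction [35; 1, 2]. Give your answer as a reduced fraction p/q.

a_0 = 35: 35/1
a_1 = 1: 36/1
a_2 = 2: 107/3

107/3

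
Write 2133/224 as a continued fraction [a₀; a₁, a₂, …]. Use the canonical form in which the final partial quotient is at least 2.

[9; 1, 1, 10, 1, 2, 3]

2133 ÷ 224 → quotient 9, remainder 117
224 ÷ 117 → quotient 1, remainder 107
117 ÷ 107 → quotient 1, remainder 10
107 ÷ 10 → quotient 10, remainder 7
10 ÷ 7 → quotient 1, remainder 3
7 ÷ 3 → quotient 2, remainder 1
3 ÷ 1 → quotient 3, remainder 0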